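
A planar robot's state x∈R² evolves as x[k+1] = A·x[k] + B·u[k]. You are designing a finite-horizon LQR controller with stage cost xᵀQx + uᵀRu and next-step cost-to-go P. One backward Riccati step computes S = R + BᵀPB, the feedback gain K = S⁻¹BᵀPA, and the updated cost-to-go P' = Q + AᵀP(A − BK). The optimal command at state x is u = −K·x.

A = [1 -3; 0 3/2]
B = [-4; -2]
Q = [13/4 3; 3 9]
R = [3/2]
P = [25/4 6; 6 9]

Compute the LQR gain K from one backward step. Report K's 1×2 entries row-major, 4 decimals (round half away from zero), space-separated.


BᵀP = [-37.0000 -42.0000]
S = R + BᵀPB = [3/2] + [232.0000] = [233.5000]
BᵀPA = [-37.0000 48.0000]
K = S⁻¹·BᵀPA = [-0.1585 0.2056]
A−BK = [0.3662 -2.1777; -0.3169 1.9111]
AᵀP(A−BK) = [0.3870 -2.1440; -2.1440 12.6328]
P' = Q + AᵀP(A−BK) = [3.6370 0.8560; 0.8560 21.6328]
tr(P') = 25.2698

-0.1585 0.2056


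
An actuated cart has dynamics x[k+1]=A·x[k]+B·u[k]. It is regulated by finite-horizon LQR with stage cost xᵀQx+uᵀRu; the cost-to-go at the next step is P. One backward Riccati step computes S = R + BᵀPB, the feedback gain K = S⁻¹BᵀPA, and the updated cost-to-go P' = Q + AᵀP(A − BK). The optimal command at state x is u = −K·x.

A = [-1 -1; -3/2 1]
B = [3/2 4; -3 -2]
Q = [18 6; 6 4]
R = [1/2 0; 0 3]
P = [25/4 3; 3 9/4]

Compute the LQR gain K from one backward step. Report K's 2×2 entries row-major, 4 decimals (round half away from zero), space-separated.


BᵀP = [0.3750 -2.2500; 19.0000 7.5000]
S = R + BᵀPB = [1/2 0; 0 3] + [7.3125 6.0000; 6.0000 61.0000] = [7.8125 6.0000; 6.0000 64.0000]
BᵀPA = [3.0000 -2.6250; -30.2500 -11.5000]
K = S⁻¹·BᵀPA = [0.8050 -0.2134; -0.5481 -0.1597]
A−BK = [-0.0150 -0.0412; -0.1814 0.0405]
AᵀP(A−BK) = [1.3170 0.1846; 0.1846 0.1035]
P' = Q + AᵀP(A−BK) = [19.3170 6.1846; 6.1846 4.1035]
tr(P') = 23.4205

0.8050 -0.2134 -0.5481 -0.1597


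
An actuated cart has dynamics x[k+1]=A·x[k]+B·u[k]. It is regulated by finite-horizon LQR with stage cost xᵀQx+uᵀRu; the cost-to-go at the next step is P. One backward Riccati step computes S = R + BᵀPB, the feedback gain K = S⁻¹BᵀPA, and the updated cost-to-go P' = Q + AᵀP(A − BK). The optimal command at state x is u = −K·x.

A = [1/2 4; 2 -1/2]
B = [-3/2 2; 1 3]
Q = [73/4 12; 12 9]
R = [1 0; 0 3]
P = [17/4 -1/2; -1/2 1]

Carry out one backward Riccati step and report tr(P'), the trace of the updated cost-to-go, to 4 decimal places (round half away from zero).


BᵀP = [-6.8750 1.7500; 7.0000 2.0000]
S = R + BᵀPB = [1 0; 0 3] + [12.0625 -8.5000; -8.5000 20.0000] = [13.0625 -8.5000; -8.5000 23.0000]
BᵀPA = [0.0625 -28.3750; 7.5000 27.0000]
K = S⁻¹·BᵀPA = [0.2857 -1.8543; 0.4317 0.4886]
A−BK = [0.0652 0.2413; 0.4193 -0.1116]
AᵀP(A−BK) = [0.8072 0.0761; 0.0761 4.4415]
P' = Q + AᵀP(A−BK) = [19.0572 12.0761; 12.0761 13.4415]
tr(P') = 32.4987

32.4987


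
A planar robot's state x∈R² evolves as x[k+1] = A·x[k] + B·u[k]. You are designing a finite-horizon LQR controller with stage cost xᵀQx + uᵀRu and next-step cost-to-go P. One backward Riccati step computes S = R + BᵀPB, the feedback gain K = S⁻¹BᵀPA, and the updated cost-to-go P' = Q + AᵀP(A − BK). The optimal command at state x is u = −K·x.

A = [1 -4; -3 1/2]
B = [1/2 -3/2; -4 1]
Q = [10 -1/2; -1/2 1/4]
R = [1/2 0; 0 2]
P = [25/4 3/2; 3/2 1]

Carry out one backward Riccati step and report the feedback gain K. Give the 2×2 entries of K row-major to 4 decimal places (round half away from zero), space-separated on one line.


0.6034 0.6067 -0.3794 2.4064

BᵀP = [-2.8750 -3.2500; -7.8750 -1.2500]
S = R + BᵀPB = [1/2 0; 0 2] + [11.5625 1.0625; 1.0625 10.5625] = [12.0625 1.0625; 1.0625 12.5625]
BᵀPA = [6.8750 9.8750; -4.1250 30.8750]
K = S⁻¹·BᵀPA = [0.6034 0.6067; -0.3794 2.4064]
A−BK = [0.1292 -0.6937; -0.2071 0.5204]
AᵀP(A−BK) = [0.5369 -1.9946; -1.9946 13.9614]
P' = Q + AᵀP(A−BK) = [10.5369 -2.4946; -2.4946 14.2114]
tr(P') = 24.7482


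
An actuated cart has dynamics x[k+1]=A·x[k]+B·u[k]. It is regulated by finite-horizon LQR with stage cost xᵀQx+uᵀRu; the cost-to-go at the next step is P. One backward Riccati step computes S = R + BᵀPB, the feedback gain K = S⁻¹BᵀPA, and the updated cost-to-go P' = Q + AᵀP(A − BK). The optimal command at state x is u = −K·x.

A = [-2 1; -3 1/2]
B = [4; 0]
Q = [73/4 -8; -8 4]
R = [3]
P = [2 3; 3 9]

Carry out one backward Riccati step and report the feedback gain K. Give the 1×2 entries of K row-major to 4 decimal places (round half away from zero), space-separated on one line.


BᵀP = [8.0000 12.0000]
S = R + BᵀPB = [3] + [32.0000] = [35.0000]
BᵀPA = [-52.0000 14.0000]
K = S⁻¹·BᵀPA = [-1.4857 0.4000]
A−BK = [3.9429 -0.6000; -3.0000 0.5000]
AᵀP(A−BK) = [47.7429 -8.7000; -8.7000 1.6500]
P' = Q + AᵀP(A−BK) = [65.9929 -16.7000; -16.7000 5.6500]
tr(P') = 71.6429

-1.4857 0.4000


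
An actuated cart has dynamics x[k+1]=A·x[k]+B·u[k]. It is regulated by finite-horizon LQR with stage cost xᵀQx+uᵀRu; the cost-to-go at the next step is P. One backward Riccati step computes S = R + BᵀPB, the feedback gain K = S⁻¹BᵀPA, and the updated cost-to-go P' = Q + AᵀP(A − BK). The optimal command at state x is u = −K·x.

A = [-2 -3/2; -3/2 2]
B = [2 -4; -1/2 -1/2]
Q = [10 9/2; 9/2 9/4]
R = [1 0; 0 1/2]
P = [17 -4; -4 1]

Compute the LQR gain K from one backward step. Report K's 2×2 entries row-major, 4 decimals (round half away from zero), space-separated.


-0.0481 -0.2032 0.3974 0.3957

BᵀP = [36.0000 -8.5000; -66.0000 15.5000]
S = R + BᵀPB = [1 0; 0 1/2] + [76.2500 -139.7500; -139.7500 256.2500] = [77.2500 -139.7500; -139.7500 256.7500]
BᵀPA = [-59.2500 -71.0000; 108.7500 130.0000]
K = S⁻¹·BᵀPA = [-0.0481 -0.2032; 0.3974 0.3957]
A−BK = [-0.3143 0.4893; -1.3254 2.0963]
AᵀP(A−BK) = [0.1847 -0.0749; -0.0749 0.3783]
P' = Q + AᵀP(A−BK) = [10.1847 4.4251; 4.4251 2.6283]
tr(P') = 12.8130


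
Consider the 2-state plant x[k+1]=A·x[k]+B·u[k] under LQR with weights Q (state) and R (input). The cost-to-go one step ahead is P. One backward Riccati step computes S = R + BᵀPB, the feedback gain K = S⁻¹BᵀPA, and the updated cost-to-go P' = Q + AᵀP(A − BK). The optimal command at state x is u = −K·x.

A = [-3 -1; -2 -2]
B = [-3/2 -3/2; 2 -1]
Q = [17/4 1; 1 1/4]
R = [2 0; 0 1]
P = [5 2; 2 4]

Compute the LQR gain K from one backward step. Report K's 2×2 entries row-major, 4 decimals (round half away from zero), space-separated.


BᵀP = [-3.5000 5.0000; -9.5000 -7.0000]
S = R + BᵀPB = [2 0; 0 1] + [15.2500 0.2500; 0.2500 21.2500] = [17.2500 0.2500; 0.2500 22.2500]
BᵀPA = [0.5000 -6.5000; 42.5000 23.5000]
K = S⁻¹·BᵀPA = [0.0013 -0.3922; 1.9101 1.0606]
A−BK = [-0.1329 0.0026; -0.0925 -0.1550]
AᵀP(A−BK) = [3.8202 2.1212; 2.1212 1.5270]
P' = Q + AᵀP(A−BK) = [8.0702 3.1212; 3.1212 1.7770]
tr(P') = 9.8472

0.0013 -0.3922 1.9101 1.0606


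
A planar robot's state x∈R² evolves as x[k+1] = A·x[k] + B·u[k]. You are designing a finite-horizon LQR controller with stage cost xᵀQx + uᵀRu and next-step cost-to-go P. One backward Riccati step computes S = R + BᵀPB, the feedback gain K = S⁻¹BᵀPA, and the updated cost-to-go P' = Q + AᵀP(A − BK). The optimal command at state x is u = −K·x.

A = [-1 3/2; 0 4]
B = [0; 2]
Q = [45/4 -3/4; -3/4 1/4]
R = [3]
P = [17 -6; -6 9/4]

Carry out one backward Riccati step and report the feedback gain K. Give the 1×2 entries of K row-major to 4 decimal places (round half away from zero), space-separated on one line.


BᵀP = [-12.0000 4.5000]
S = R + BᵀPB = [3] + [9.0000] = [12.0000]
BᵀPA = [12.0000 0.0000]
K = S⁻¹·BᵀPA = [1.0000 0.0000]
A−BK = [-1.0000 1.5000; -2.0000 4.0000]
AᵀP(A−BK) = [5.0000 -1.5000; -1.5000 2.2500]
P' = Q + AᵀP(A−BK) = [16.2500 -2.2500; -2.2500 2.5000]
tr(P') = 18.7500

1.0000 0.0000


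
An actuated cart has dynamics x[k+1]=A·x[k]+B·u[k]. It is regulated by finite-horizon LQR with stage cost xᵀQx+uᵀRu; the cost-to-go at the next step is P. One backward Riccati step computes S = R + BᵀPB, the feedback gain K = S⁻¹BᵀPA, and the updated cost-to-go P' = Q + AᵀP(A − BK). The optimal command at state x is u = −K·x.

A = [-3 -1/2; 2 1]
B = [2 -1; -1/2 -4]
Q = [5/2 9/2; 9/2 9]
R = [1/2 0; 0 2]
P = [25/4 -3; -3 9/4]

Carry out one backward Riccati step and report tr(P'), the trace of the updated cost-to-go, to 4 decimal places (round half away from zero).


BᵀP = [14.0000 -7.1250; 5.7500 -6.0000]
S = R + BᵀPB = [1/2 0; 0 2] + [31.5625 14.5000; 14.5000 18.2500] = [32.0625 14.5000; 14.5000 20.2500]
BᵀPA = [-56.2500 -14.1250; -29.2500 -8.8750]
K = S⁻¹·BᵀPA = [-1.6285 -0.3584; -0.2784 -0.1816]
A−BK = [-0.0214 0.0352; 0.0723 0.0942]
AᵀP(A−BK) = [1.5049 0.4020; 0.4020 0.1380]
P' = Q + AᵀP(A−BK) = [4.0049 4.9020; 4.9020 9.1380]
tr(P') = 13.1429

13.1429


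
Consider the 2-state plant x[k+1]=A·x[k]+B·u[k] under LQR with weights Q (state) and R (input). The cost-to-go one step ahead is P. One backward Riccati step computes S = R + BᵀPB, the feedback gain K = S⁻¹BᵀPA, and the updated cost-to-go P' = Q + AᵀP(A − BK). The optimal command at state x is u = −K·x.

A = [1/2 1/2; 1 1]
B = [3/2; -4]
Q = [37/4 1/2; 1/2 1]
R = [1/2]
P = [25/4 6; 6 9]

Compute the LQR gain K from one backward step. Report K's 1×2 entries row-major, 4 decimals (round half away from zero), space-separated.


BᵀP = [-14.6250 -27.0000]
S = R + BᵀPB = [1/2] + [86.0625] = [86.5625]
BᵀPA = [-34.3125 -34.3125]
K = S⁻¹·BᵀPA = [-0.3964 -0.3964]
A−BK = [1.0946 1.0946; -0.5856 -0.5856]
AᵀP(A−BK) = [2.9614 2.9614; 2.9614 2.9614]
P' = Q + AᵀP(A−BK) = [12.2114 3.4614; 3.4614 3.9614]
tr(P') = 16.1727

-0.3964 -0.3964


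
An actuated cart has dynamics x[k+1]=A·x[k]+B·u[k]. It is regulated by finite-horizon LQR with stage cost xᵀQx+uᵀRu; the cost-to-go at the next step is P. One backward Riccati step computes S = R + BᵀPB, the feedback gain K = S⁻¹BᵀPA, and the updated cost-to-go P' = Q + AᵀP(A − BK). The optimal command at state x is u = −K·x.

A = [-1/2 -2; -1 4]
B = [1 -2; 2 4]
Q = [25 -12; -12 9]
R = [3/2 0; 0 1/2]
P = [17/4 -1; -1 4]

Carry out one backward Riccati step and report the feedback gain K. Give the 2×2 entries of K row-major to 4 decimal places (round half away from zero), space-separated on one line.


-0.4379 0.0100 -0.0150 0.9925

BᵀP = [2.2500 7.0000; -12.5000 18.0000]
S = R + BᵀPB = [3/2 0; 0 1/2] + [16.2500 23.5000; 23.5000 97.0000] = [17.7500 23.5000; 23.5000 97.5000]
BᵀPA = [-8.1250 23.5000; -11.7500 97.0000]
K = S⁻¹·BᵀPA = [-0.4379 0.0100; -0.0150 0.9925]
A−BK = [-0.0920 -0.0250; -0.0643 0.0102]
AᵀP(A−BK) = [0.3285 -0.0075; -0.0075 0.4962]
P' = Q + AᵀP(A−BK) = [25.3285 -12.0075; -12.0075 9.4962]
tr(P') = 34.8247


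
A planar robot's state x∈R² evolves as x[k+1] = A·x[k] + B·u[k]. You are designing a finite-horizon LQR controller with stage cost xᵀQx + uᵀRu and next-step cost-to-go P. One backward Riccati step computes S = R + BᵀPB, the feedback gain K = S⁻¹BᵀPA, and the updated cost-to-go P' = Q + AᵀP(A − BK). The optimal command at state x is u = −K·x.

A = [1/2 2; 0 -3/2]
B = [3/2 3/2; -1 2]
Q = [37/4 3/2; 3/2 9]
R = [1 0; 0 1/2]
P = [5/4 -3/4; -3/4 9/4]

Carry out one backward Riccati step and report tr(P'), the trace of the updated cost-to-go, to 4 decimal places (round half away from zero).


BᵀP = [2.6250 -3.3750; 0.3750 3.3750]
S = R + BᵀPB = [1 0; 0 1/2] + [7.3125 -2.8125; -2.8125 7.3125] = [8.3125 -2.8125; -2.8125 7.8125]
BᵀPA = [1.3125 10.3125; 0.1875 -4.3125]
K = S⁻¹·BᵀPA = [0.1890 1.2000; 0.0921 -0.1200]
A−BK = [0.0784 0.3800; 0.0049 -0.0600]
AᵀP(A−BK) = [0.0471 0.2600; 0.2600 1.6700]
P' = Q + AᵀP(A−BK) = [9.2971 1.7600; 1.7600 10.6700]
tr(P') = 19.9671

19.9671


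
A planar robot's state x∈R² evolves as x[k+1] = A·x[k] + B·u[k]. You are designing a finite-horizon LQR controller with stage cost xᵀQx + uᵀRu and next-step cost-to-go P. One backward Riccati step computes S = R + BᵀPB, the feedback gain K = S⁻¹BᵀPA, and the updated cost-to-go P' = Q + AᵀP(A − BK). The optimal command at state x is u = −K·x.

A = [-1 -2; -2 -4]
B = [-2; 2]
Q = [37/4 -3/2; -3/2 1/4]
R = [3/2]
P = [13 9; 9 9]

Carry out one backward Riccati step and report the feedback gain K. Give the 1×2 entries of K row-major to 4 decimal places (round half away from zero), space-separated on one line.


BᵀP = [-8.0000 0.0000]
S = R + BᵀPB = [3/2] + [16.0000] = [17.5000]
BᵀPA = [8.0000 16.0000]
K = S⁻¹·BᵀPA = [0.4571 0.9143]
A−BK = [-0.0857 -0.1714; -2.9143 -5.8286]
AᵀP(A−BK) = [81.3429 162.6857; 162.6857 325.3714]
P' = Q + AᵀP(A−BK) = [90.5929 161.1857; 161.1857 325.6214]
tr(P') = 416.2143

0.4571 0.9143


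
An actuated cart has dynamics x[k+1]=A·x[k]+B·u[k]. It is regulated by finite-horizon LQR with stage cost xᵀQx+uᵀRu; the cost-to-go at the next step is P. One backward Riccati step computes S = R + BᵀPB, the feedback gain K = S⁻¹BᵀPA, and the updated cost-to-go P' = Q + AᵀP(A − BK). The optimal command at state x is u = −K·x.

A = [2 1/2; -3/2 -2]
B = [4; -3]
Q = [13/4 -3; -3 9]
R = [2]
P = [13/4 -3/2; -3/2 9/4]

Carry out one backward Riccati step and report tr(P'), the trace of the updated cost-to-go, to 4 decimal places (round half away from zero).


BᵀP = [17.5000 -12.7500]
S = R + BᵀPB = [2] + [108.2500] = [110.2500]
BᵀPA = [54.1250 34.2500]
K = S⁻¹·BᵀPA = [0.4909 0.3107]
A−BK = [0.0363 -0.7426; -0.0272 -1.0680]
AᵀP(A−BK) = [0.4909 0.3107; 0.3107 2.1725]
P' = Q + AᵀP(A−BK) = [3.7409 -2.6893; -2.6893 11.1725]
tr(P') = 14.9134

14.9134


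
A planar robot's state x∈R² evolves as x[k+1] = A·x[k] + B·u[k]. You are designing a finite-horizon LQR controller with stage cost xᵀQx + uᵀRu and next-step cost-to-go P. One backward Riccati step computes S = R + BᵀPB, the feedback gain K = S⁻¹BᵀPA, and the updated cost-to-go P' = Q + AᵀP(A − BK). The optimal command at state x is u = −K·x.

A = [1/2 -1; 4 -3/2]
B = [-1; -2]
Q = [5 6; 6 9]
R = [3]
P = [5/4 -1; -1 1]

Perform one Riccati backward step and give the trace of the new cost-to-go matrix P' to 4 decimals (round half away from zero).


BᵀP = [0.7500 -1.0000]
S = R + BᵀPB = [3] + [1.2500] = [4.2500]
BᵀPA = [-3.6250 0.7500]
K = S⁻¹·BᵀPA = [-0.8529 0.1765]
A−BK = [-0.3529 -0.8235; 2.2941 -1.1471]
AᵀP(A−BK) = [9.2206 -1.2353; -1.2353 0.3676]
P' = Q + AᵀP(A−BK) = [14.2206 4.7647; 4.7647 9.3676]
tr(P') = 23.5882

23.5882


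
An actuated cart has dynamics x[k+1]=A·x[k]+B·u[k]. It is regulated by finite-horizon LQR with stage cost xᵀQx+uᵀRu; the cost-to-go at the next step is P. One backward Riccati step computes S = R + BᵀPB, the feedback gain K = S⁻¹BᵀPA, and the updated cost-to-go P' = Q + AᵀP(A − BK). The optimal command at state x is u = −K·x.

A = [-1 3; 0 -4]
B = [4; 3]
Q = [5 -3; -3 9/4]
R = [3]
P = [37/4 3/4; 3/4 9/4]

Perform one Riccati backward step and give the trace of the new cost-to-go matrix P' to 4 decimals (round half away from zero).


BᵀP = [39.2500 9.7500]
S = R + BᵀPB = [3] + [186.2500] = [189.2500]
BᵀPA = [-39.2500 78.7500]
K = S⁻¹·BᵀPA = [-0.2074 0.4161]
A−BK = [-0.1704 1.3355; 0.6222 -5.2483]
AᵀP(A−BK) = [1.1096 -8.4174; -8.4174 68.4808]
P' = Q + AᵀP(A−BK) = [6.1096 -11.4174; -11.4174 70.7308]
tr(P') = 76.8405

76.8405


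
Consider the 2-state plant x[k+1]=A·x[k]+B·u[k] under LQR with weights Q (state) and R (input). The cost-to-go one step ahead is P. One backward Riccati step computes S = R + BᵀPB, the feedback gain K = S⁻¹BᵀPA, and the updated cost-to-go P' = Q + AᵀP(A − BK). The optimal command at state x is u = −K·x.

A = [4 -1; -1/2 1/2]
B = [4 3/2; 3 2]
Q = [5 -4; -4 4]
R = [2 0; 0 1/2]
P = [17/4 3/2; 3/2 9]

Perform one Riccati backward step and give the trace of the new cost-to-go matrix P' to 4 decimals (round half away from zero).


BᵀP = [21.5000 33.0000; 9.3750 20.2500]
S = R + BᵀPB = [2 0; 0 1/2] + [185.0000 98.2500; 98.2500 54.5625] = [187.0000 98.2500; 98.2500 55.0625]
BᵀPA = [69.5000 -5.0000; 27.3750 0.7500]
K = S⁻¹·BᵀPA = [1.7669 -0.5422; -2.6557 0.9812]
A−BK = [0.9157 -0.3028; -0.4895 0.1644]
AᵀP(A−BK) = [14.1460 -4.6735; -4.6735 1.5529]
P' = Q + AᵀP(A−BK) = [19.1460 -8.6735; -8.6735 5.5529]
tr(P') = 24.6990

24.6990


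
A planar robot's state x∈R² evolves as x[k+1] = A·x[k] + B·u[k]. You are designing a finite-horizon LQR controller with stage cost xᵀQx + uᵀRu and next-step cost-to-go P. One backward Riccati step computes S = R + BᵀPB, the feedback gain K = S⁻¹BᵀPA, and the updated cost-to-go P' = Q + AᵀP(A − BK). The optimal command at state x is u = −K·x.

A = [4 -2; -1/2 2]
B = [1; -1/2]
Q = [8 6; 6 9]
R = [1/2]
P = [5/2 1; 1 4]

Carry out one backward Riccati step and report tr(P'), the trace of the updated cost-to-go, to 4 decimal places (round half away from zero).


BᵀP = [2.0000 -1.0000]
S = R + BᵀPB = [1/2] + [2.5000] = [3.0000]
BᵀPA = [8.5000 -6.0000]
K = S⁻¹·BᵀPA = [2.8333 -2.0000]
A−BK = [1.1667 0.0000; 0.9167 1.0000]
AᵀP(A−BK) = [12.9167 2.0000; 2.0000 6.0000]
P' = Q + AᵀP(A−BK) = [20.9167 8.0000; 8.0000 15.0000]
tr(P') = 35.9167

35.9167


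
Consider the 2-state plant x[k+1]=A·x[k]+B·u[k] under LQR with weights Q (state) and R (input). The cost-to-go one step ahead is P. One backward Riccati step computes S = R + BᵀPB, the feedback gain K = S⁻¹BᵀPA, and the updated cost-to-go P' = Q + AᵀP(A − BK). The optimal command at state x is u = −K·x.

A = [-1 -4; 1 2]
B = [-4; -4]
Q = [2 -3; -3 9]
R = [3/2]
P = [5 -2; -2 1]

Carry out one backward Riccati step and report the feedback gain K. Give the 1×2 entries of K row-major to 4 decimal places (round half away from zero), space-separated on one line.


BᵀP = [-12.0000 4.0000]
S = R + BᵀPB = [3/2] + [32.0000] = [33.5000]
BᵀPA = [16.0000 56.0000]
K = S⁻¹·BᵀPA = [0.4776 1.6716]
A−BK = [0.9104 2.6866; 2.9104 8.6866]
AᵀP(A−BK) = [2.3582 7.2537; 7.2537 22.3881]
P' = Q + AᵀP(A−BK) = [4.3582 4.2537; 4.2537 31.3881]
tr(P') = 35.7463

0.4776 1.6716


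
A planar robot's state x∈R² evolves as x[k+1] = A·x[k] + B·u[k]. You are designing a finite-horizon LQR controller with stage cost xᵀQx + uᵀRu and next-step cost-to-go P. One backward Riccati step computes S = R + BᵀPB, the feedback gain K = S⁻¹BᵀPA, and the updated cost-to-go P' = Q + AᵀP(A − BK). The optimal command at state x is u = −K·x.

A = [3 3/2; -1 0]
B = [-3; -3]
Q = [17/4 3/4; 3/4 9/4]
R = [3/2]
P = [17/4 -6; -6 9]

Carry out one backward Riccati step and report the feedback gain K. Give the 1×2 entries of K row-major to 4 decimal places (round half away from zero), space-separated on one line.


BᵀP = [5.2500 -9.0000]
S = R + BᵀPB = [3/2] + [11.2500] = [12.7500]
BᵀPA = [24.7500 7.8750]
K = S⁻¹·BᵀPA = [1.9412 0.6176]
A−BK = [8.8235 3.3529; 4.8235 1.8529]
AᵀP(A−BK) = [35.2059 12.8382; 12.8382 4.6985]
P' = Q + AᵀP(A−BK) = [39.4559 13.5882; 13.5882 6.9485]
tr(P') = 46.4044

1.9412 0.6176


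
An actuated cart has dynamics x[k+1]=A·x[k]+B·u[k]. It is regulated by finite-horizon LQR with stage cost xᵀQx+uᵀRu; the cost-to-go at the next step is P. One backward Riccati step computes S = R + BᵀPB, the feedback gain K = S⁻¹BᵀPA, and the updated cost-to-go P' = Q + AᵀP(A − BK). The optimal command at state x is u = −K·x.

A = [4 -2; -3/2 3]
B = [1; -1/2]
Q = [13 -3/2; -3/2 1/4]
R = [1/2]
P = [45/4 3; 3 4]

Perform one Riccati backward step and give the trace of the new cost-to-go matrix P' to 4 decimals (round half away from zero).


BᵀP = [9.7500 1.0000]
S = R + BᵀPB = [1/2] + [9.2500] = [9.7500]
BᵀPA = [37.5000 -16.5000]
K = S⁻¹·BᵀPA = [3.8462 -1.6923]
A−BK = [0.1538 -0.3077; 0.4231 2.1538]
AᵀP(A−BK) = [8.7692 0.4615; 0.4615 17.0769]
P' = Q + AᵀP(A−BK) = [21.7692 -1.0385; -1.0385 17.3269]
tr(P') = 39.0962

39.0962


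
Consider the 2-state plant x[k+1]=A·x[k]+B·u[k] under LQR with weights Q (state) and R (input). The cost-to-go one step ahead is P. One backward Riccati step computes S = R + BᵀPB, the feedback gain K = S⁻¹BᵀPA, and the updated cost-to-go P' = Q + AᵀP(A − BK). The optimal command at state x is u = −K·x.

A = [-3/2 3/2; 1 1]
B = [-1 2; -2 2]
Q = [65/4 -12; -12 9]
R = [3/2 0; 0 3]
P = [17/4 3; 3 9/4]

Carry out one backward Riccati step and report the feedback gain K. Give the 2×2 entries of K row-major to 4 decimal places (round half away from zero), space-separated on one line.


0.1143 -0.4286 -0.1357 0.3214

BᵀP = [-10.2500 -7.5000; 14.5000 10.5000]
S = R + BᵀPB = [3/2 0; 0 3] + [25.2500 -35.5000; -35.5000 50.0000] = [26.7500 -35.5000; -35.5000 53.0000]
BᵀPA = [7.8750 -22.8750; -11.2500 32.2500]
K = S⁻¹·BᵀPA = [0.1143 -0.4286; -0.1357 0.3214]
A−BK = [-1.1143 0.4286; 1.5000 -0.5000]
AᵀP(A−BK) = [0.3857 -0.3214; -0.3214 0.6429]
P' = Q + AᵀP(A−BK) = [16.6357 -12.3214; -12.3214 9.6429]
tr(P') = 26.2786


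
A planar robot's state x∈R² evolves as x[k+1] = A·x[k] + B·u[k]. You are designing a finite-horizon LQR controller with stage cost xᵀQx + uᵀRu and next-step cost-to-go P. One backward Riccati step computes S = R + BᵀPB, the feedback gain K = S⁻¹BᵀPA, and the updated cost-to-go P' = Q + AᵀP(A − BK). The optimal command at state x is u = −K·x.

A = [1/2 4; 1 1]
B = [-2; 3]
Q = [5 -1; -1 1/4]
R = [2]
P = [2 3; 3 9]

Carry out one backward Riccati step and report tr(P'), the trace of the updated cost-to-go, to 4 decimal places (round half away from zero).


BᵀP = [5.0000 21.0000]
S = R + BᵀPB = [2] + [53.0000] = [55.0000]
BᵀPA = [23.5000 41.0000]
K = S⁻¹·BᵀPA = [0.4273 0.7455]
A−BK = [1.3545 5.4909; -0.2818 -1.2364]
AᵀP(A−BK) = [2.4591 8.9818; 8.9818 34.4364]
P' = Q + AᵀP(A−BK) = [7.4591 7.9818; 7.9818 34.6864]
tr(P') = 42.1455

42.1455


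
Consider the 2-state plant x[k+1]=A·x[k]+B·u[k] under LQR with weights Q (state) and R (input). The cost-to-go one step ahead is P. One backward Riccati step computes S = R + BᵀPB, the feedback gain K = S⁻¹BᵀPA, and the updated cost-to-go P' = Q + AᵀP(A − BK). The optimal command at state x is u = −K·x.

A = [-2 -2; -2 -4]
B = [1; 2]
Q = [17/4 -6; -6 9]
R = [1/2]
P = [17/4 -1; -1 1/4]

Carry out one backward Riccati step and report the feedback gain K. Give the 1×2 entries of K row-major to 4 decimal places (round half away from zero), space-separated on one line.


-2.0000 -1.4286

BᵀP = [2.2500 -0.5000]
S = R + BᵀPB = [1/2] + [1.2500] = [1.7500]
BᵀPA = [-3.5000 -2.5000]
K = S⁻¹·BᵀPA = [-2.0000 -1.4286]
A−BK = [0.0000 -0.5714; 2.0000 -1.1429]
AᵀP(A−BK) = [3.0000 2.0000; 2.0000 1.4286]
P' = Q + AᵀP(A−BK) = [7.2500 -4.0000; -4.0000 10.4286]
tr(P') = 17.6786


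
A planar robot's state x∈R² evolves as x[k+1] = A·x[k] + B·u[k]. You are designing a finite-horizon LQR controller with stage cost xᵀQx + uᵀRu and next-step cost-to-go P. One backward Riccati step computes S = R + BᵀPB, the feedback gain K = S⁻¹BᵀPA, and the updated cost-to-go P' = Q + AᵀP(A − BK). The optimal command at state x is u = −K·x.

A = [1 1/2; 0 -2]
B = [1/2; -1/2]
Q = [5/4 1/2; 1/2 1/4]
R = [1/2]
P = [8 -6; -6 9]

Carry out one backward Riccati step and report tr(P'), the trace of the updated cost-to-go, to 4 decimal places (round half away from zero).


BᵀP = [7.0000 -7.5000]
S = R + BᵀPB = [1/2] + [7.2500] = [7.7500]
BᵀPA = [7.0000 18.5000]
K = S⁻¹·BᵀPA = [0.9032 2.3871]
A−BK = [0.5484 -0.6935; 0.4516 -0.8065]
AᵀP(A−BK) = [1.6774 -0.7097; -0.7097 5.8387]
P' = Q + AᵀP(A−BK) = [2.9274 -0.2097; -0.2097 6.0887]
tr(P') = 9.0161

9.0161


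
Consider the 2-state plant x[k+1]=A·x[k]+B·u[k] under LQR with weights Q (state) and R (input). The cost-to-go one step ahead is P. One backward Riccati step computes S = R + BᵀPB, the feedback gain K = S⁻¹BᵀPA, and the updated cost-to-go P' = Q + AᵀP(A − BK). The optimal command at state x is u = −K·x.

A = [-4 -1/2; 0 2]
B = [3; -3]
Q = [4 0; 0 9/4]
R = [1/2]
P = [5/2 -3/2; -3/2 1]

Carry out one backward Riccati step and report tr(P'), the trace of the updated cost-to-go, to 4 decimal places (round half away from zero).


7.3496

BᵀP = [12.0000 -7.5000]
S = R + BᵀPB = [1/2] + [58.5000] = [59.0000]
BᵀPA = [-48.0000 -21.0000]
K = S⁻¹·BᵀPA = [-0.8136 -0.3559]
A−BK = [-1.5593 0.5678; -2.4407 0.9322]
AᵀP(A−BK) = [0.9492 -0.0847; -0.0847 0.1504]
P' = Q + AᵀP(A−BK) = [4.9492 -0.0847; -0.0847 2.4004]
tr(P') = 7.3496


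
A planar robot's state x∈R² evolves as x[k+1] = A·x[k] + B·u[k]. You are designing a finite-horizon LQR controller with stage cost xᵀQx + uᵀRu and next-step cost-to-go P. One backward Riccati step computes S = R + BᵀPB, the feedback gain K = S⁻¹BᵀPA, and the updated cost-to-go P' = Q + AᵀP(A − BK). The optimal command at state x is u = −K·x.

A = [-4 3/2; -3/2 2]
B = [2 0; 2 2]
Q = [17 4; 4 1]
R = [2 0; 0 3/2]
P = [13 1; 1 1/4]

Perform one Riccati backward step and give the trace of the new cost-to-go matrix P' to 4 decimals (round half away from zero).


26.9561

BᵀP = [28.0000 2.5000; 2.0000 0.5000]
S = R + BᵀPB = [2 0; 0 3/2] + [61.0000 5.0000; 5.0000 1.0000] = [63.0000 5.0000; 5.0000 2.5000]
BᵀPA = [-115.7500 47.0000; -8.7500 4.0000]
K = S⁻¹·BᵀPA = [-1.8538 0.7358; 0.2075 0.1283]
A−BK = [-0.2925 0.0283; 1.7925 0.2717]
AᵀP(A−BK) = [7.8042 -2.7028; -2.7028 1.1519]
P' = Q + AᵀP(A−BK) = [24.8042 1.2972; 1.2972 2.1519]
tr(P') = 26.9561


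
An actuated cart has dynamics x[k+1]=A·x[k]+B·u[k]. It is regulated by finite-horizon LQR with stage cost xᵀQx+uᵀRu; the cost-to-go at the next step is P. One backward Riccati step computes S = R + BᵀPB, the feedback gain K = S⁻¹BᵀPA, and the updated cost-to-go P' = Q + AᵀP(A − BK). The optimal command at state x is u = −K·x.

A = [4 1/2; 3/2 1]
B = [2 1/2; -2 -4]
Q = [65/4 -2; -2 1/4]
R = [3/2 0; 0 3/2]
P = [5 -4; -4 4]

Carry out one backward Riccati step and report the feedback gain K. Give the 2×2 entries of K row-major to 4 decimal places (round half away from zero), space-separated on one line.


1.2816 0.1410 -0.5626 -0.2301

BᵀP = [18.0000 -16.0000; 18.5000 -18.0000]
S = R + BᵀPB = [3/2 0; 0 3/2] + [68.0000 73.0000; 73.0000 81.2500] = [69.5000 73.0000; 73.0000 82.7500]
BᵀPA = [48.0000 -7.0000; 47.0000 -8.7500]
K = S⁻¹·BᵀPA = [1.2816 0.1410; -0.5626 -0.2301]
A−BK = [1.7181 0.3331; 1.8127 0.3616]
AᵀP(A−BK) = [5.9263 1.0483; 1.0483 0.2234]
P' = Q + AᵀP(A−BK) = [22.1763 -0.9517; -0.9517 0.4734]
tr(P') = 22.6497


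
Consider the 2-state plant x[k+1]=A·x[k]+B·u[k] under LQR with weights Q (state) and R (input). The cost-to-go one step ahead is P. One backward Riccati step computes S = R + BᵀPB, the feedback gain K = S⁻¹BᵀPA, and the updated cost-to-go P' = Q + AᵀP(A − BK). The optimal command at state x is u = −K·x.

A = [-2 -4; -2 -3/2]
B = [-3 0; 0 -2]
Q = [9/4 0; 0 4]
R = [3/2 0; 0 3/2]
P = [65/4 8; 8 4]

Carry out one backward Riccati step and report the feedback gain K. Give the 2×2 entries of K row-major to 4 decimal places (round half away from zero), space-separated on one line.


BᵀP = [-48.7500 -24.0000; -16.0000 -8.0000]
S = R + BᵀPB = [3/2 0; 0 3/2] + [146.2500 48.0000; 48.0000 16.0000] = [147.7500 48.0000; 48.0000 17.5000]
BᵀPA = [145.5000 231.0000; 48.0000 76.0000]
K = S⁻¹·BᵀPA = [0.8602 1.4008; 0.3835 0.5007]
A−BK = [0.5806 0.2024; -1.2330 -0.4987]
AᵀP(A−BK) = [1.4354 2.1518; 2.1518 3.3648]
P' = Q + AᵀP(A−BK) = [3.6854 2.1518; 2.1518 7.3648]
tr(P') = 11.0503

0.8602 1.4008 0.3835 0.5007


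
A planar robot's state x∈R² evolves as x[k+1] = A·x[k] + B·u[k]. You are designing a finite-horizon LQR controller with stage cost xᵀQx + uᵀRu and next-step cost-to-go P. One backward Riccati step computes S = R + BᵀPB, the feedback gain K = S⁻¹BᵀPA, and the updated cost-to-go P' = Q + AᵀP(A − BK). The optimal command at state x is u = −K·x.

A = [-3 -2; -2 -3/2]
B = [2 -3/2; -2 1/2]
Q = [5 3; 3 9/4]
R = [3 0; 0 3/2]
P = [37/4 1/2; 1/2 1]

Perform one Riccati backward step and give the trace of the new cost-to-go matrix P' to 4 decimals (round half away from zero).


29.2536

BᵀP = [17.5000 -1.0000; -13.6250 -0.2500]
S = R + BᵀPB = [3 0; 0 3/2] + [37.0000 -26.7500; -26.7500 20.3125] = [40.0000 -26.7500; -26.7500 21.8125]
BᵀPA = [-50.5000 -33.5000; 41.3750 27.6250]
K = S⁻¹·BᵀPA = [0.0335 0.0526; 1.9379 1.3309]
A−BK = [-0.1601 -0.1087; -2.9020 -2.0603]
AᵀP(A−BK) = [14.7599 10.3369; 10.3369 7.2437]
P' = Q + AᵀP(A−BK) = [19.7599 13.3369; 13.3369 9.4937]
tr(P') = 29.2536


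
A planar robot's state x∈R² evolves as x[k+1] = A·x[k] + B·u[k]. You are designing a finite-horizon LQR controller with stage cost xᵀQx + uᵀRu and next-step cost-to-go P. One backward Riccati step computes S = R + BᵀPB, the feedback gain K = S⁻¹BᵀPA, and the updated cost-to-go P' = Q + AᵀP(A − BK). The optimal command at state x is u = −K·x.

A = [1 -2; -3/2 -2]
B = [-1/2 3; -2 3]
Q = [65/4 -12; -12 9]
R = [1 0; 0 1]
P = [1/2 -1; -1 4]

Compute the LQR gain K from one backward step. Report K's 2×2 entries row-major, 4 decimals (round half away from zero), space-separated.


BᵀP = [1.7500 -7.5000; -1.5000 9.0000]
S = R + BᵀPB = [1 0; 0 1] + [14.1250 -17.2500; -17.2500 22.5000] = [15.1250 -17.2500; -17.2500 23.5000]
BᵀPA = [13.0000 11.5000; -15.0000 -15.0000]
K = S⁻¹·BᵀPA = [0.8078 0.1987; -0.0454 -0.4924]
A−BK = [1.5400 -0.4233; 0.2516 -0.1253]
AᵀP(A−BK) = [1.3186 0.0302; 0.0302 0.3283]
P' = Q + AᵀP(A−BK) = [17.5686 -11.9698; -11.9698 9.3283]
tr(P') = 26.8969

0.8078 0.1987 -0.0454 -0.4924


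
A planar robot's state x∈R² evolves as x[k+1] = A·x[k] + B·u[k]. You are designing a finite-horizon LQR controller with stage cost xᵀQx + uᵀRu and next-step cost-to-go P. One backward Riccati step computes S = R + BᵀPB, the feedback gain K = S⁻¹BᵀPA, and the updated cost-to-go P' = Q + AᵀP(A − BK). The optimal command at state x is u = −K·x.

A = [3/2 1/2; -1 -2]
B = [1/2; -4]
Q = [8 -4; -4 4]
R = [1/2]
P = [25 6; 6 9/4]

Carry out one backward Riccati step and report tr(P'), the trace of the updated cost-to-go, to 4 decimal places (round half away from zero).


BᵀP = [-11.5000 -6.0000]
S = R + BᵀPB = [1/2] + [18.2500] = [18.7500]
BᵀPA = [-11.2500 6.2500]
K = S⁻¹·BᵀPA = [-0.6000 0.3333]
A−BK = [1.8000 0.3333; -3.4000 -0.6667]
AᵀP(A−BK) = [33.7500 6.0000; 6.0000 1.1667]
P' = Q + AᵀP(A−BK) = [41.7500 2.0000; 2.0000 5.1667]
tr(P') = 46.9167

46.9167


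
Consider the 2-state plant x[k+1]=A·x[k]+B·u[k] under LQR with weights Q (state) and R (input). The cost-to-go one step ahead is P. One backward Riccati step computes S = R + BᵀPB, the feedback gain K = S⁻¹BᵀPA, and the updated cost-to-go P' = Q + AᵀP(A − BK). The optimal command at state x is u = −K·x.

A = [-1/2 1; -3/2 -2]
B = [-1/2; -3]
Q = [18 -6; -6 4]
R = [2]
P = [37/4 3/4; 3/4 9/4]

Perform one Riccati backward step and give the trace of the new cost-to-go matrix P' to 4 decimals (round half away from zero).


BᵀP = [-6.8750 -7.1250]
S = R + BᵀPB = [2] + [24.8125] = [26.8125]
BᵀPA = [14.1250 7.3750]
K = S⁻¹·BᵀPA = [0.5268 0.2751]
A−BK = [-0.2366 1.1375; 0.0804 -1.1748]
AᵀP(A−BK) = [1.0589 -2.1352; -2.1352 13.2214]
P' = Q + AᵀP(A−BK) = [19.0589 -8.1352; -8.1352 17.2214]
tr(P') = 36.2803

36.2803


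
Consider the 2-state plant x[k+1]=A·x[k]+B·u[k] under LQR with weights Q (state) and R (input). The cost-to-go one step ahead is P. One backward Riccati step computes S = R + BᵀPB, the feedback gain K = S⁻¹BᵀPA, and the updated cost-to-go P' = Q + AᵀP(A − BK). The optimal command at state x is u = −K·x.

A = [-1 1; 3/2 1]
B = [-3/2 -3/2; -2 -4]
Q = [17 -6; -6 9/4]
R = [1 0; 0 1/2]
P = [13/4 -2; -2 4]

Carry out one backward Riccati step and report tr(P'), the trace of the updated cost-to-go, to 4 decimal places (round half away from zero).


BᵀP = [-0.8750 -5.0000; 3.1250 -13.0000]
S = R + BᵀPB = [1 0; 0 1/2] + [11.3125 21.3125; 21.3125 47.3125] = [12.3125 21.3125; 21.3125 47.8125]
BᵀPA = [-6.6250 -5.8750; -22.6250 -9.8750]
K = S⁻¹·BᵀPA = [1.2303 -0.5238; -1.0216 0.0270]
A−BK = [-0.6870 0.2547; -0.1258 0.0602]
AᵀP(A−BK) = [3.2868 -1.1104; -1.1104 0.4388]
P' = Q + AᵀP(A−BK) = [20.2868 -7.1104; -7.1104 2.6888]
tr(P') = 22.9755

22.9755


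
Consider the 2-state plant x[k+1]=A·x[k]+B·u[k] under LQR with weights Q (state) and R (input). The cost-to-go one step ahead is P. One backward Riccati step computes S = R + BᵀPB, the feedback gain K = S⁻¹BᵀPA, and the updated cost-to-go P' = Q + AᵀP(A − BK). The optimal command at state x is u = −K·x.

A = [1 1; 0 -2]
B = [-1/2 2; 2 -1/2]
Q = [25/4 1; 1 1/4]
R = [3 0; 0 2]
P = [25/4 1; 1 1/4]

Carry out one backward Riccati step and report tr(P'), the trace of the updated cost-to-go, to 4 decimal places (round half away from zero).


BᵀP = [-1.1250 0.0000; 12.0000 1.8750]
S = R + BᵀPB = [3 0; 0 2] + [0.5625 -2.2500; -2.2500 23.0625] = [3.5625 -2.2500; -2.2500 25.0625]
BᵀPA = [-1.1250 -1.1250; 12.0000 8.2500]
K = S⁻¹·BᵀPA = [-0.0142 -0.1144; 0.4775 0.3189]
A−BK = [0.0378 0.3050; 0.2671 -1.6118]
AᵀP(A−BK) = [0.5037 0.2944; 0.2944 0.4903]
P' = Q + AᵀP(A−BK) = [6.7537 1.2944; 1.2944 0.7403]
tr(P') = 7.4940

7.4940


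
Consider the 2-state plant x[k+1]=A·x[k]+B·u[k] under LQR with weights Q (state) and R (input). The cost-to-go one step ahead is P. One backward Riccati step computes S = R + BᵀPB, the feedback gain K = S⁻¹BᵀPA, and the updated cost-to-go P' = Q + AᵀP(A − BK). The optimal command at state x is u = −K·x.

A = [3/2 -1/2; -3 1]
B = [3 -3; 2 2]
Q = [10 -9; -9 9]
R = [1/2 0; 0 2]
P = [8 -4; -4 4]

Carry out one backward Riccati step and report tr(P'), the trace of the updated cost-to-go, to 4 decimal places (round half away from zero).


BᵀP = [16.0000 -4.0000; -32.0000 20.0000]
S = R + BᵀPB = [1/2 0; 0 2] + [40.0000 -56.0000; -56.0000 136.0000] = [40.5000 -56.0000; -56.0000 138.0000]
BᵀPA = [36.0000 -12.0000; -108.0000 36.0000]
K = S⁻¹·BᵀPA = [-0.4403 0.1468; -0.9613 0.3204]
A−BK = [-0.0630 0.0210; -0.1969 0.0656]
AᵀP(A−BK) = [2.0326 -0.6775; -0.6775 0.2258]
P' = Q + AᵀP(A−BK) = [12.0326 -9.6775; -9.6775 9.2258]
tr(P') = 21.2585

21.2585


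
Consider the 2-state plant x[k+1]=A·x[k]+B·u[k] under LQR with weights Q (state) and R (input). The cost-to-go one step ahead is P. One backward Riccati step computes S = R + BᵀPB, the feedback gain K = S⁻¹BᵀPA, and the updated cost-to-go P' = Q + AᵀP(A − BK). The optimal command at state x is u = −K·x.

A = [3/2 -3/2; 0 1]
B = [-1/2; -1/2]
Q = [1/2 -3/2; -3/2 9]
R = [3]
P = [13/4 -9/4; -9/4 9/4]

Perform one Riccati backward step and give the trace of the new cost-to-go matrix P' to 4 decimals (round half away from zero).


BᵀP = [-0.5000 0.0000]
S = R + BᵀPB = [3] + [0.2500] = [3.2500]
BᵀPA = [-0.7500 0.7500]
K = S⁻¹·BᵀPA = [-0.2308 0.2308]
A−BK = [1.3846 -1.3846; -0.1154 1.1154]
AᵀP(A−BK) = [7.1394 -10.5144; -10.5144 16.1394]
P' = Q + AᵀP(A−BK) = [7.6394 -12.0144; -12.0144 25.1394]
tr(P') = 32.7788

32.7788


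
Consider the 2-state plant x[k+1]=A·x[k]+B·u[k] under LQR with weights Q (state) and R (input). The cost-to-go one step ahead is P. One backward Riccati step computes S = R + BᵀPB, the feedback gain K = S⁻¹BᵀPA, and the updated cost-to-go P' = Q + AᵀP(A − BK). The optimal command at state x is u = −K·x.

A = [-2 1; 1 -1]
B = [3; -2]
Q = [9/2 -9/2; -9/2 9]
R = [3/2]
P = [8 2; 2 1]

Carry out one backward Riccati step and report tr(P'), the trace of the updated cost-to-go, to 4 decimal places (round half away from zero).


14.4907

BᵀP = [20.0000 4.0000]
S = R + BᵀPB = [3/2] + [52.0000] = [53.5000]
BᵀPA = [-36.0000 16.0000]
K = S⁻¹·BᵀPA = [-0.6729 0.2991]
A−BK = [0.0187 0.1028; -0.3458 -0.4019]
AᵀP(A−BK) = [0.7757 -0.2336; -0.2336 0.2150]
P' = Q + AᵀP(A−BK) = [5.2757 -4.7336; -4.7336 9.2150]
tr(P') = 14.4907


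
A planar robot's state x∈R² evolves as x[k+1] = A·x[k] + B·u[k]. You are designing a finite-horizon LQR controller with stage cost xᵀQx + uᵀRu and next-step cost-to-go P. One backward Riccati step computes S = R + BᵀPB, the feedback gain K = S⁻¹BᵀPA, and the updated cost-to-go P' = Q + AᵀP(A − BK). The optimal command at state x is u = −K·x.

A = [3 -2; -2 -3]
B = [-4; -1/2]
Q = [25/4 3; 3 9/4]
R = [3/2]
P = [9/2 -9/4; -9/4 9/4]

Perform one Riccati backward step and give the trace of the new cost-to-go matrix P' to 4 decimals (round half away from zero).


BᵀP = [-16.8750 7.8750]
S = R + BᵀPB = [3/2] + [63.5625] = [65.0625]
BᵀPA = [-66.3750 10.1250]
K = S⁻¹·BᵀPA = [-1.0202 0.1556]
A−BK = [-1.0807 -1.3775; -2.5101 -2.9222]
AᵀP(A−BK) = [8.7860 8.0793; 8.0793 9.6744]
P' = Q + AᵀP(A−BK) = [15.0360 11.0793; 11.0793 11.9244]
tr(P') = 26.9604

26.9604


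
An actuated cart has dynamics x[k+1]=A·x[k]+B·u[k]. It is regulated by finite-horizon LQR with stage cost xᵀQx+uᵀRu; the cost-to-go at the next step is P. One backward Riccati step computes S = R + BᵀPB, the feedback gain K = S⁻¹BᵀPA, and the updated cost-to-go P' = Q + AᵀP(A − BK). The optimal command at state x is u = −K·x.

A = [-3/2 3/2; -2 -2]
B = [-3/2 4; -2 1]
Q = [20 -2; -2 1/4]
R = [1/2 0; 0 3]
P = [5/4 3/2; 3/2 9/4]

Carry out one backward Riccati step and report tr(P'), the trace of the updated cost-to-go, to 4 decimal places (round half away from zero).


BᵀP = [-4.8750 -6.7500; 6.5000 8.2500]
S = R + BᵀPB = [1/2 0; 0 3] + [20.8125 -26.2500; -26.2500 34.2500] = [21.3125 -26.2500; -26.2500 37.2500]
BᵀPA = [20.8125 6.1875; -26.2500 -6.7500]
K = S⁻¹·BᵀPA = [0.8223 0.5084; -0.1252 0.1771]
A−BK = [0.2343 1.5543; -0.2301 -1.1602]
AᵀP(A−BK) = [0.4112 0.2542; 0.2542 0.8619]
P' = Q + AᵀP(A−BK) = [20.4112 -1.7458; -1.7458 1.1119]
tr(P') = 21.5231

21.5231


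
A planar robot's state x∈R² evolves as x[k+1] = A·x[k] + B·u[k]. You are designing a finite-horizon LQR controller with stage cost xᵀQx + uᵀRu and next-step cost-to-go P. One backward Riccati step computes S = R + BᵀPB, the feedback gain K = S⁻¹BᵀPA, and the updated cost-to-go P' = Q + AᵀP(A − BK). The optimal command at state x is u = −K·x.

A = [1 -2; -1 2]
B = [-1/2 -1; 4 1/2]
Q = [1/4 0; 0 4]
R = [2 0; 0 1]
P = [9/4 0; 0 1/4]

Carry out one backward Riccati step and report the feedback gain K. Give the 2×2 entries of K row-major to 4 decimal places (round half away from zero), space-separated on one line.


-0.1665 0.3330 -0.6353 1.2706

BᵀP = [-1.1250 1.0000; -2.2500 0.1250]
S = R + BᵀPB = [2 0; 0 1] + [4.5625 1.6250; 1.6250 2.3125] = [6.5625 1.6250; 1.6250 3.3125]
BᵀPA = [-2.1250 4.2500; -2.3750 4.7500]
K = S⁻¹·BᵀPA = [-0.1665 0.3330; -0.6353 1.2706]
A−BK = [0.2814 -0.5629; -0.0164 0.0327]
AᵀP(A−BK) = [0.6373 -1.2747; -1.2747 2.5494]
P' = Q + AᵀP(A−BK) = [0.8873 -1.2747; -1.2747 6.5494]
tr(P') = 7.4367


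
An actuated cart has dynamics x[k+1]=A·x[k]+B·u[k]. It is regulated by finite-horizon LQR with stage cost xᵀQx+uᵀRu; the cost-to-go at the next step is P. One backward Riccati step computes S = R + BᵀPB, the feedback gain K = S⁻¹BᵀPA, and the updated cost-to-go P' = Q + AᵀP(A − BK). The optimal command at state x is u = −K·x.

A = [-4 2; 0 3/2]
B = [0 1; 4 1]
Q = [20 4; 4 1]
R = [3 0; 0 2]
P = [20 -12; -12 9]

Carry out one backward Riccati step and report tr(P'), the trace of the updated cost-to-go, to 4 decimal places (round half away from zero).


51.3780

BᵀP = [-48.0000 36.0000; 8.0000 -3.0000]
S = R + BᵀPB = [3 0; 0 2] + [144.0000 -12.0000; -12.0000 5.0000] = [147.0000 -12.0000; -12.0000 7.0000]
BᵀPA = [192.0000 -42.0000; -32.0000 11.5000]
K = S⁻¹·BᵀPA = [1.0847 -0.1763; -2.7119 1.3407]
A−BK = [-1.2881 0.6593; -1.6271 0.8644]
AᵀP(A−BK) = [24.9492 -11.2542; -11.2542 5.4288]
P' = Q + AᵀP(A−BK) = [44.9492 -7.2542; -7.2542 6.4288]
tr(P') = 51.3780
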